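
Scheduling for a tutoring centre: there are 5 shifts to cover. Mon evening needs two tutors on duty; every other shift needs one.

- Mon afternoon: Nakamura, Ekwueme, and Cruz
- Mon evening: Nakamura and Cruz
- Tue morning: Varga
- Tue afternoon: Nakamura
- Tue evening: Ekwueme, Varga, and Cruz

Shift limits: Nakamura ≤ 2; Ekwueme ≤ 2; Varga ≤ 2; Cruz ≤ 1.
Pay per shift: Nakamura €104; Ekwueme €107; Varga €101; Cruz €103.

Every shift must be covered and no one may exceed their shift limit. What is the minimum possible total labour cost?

Mon evening can only be covered by Nakamura and Cruz, so that assignment is forced.
Tue morning can only be covered by Varga, so that assignment is forced.
Tue afternoon can only be covered by Nakamura, so that assignment is forced.
Picking the cheapest available tutor for each shift independently would cost €616, but that ignores the shift limits.
An optimal schedule: Mon afternoon→Ekwueme, Mon evening→Cruz+Nakamura, Tue morning→Varga, Tue afternoon→Nakamura, Tue evening→Varga.
Total: 107 + 103 + 104 + 101 + 104 + 101 = €620.

€620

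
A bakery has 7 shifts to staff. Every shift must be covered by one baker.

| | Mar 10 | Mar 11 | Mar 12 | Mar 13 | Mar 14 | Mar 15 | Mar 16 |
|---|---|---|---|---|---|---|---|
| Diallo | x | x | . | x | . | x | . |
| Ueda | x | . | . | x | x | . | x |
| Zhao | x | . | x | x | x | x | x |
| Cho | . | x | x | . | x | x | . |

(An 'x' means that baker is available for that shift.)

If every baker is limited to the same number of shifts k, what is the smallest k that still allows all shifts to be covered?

With 4 bakers and 7 worker-slots to fill, someone must work at least ⌈7/4⌉ = 2 shifts, so k ≥ 2.
k = 2 works: Mar 10→Diallo, Mar 11→Diallo, Mar 12→Zhao, Mar 13→Ueda, Mar 14→Zhao, Mar 15→Cho, Mar 16→Ueda.
Loads: Diallo 2, Ueda 2, Zhao 2, Cho 1 — all ≤ 2.

2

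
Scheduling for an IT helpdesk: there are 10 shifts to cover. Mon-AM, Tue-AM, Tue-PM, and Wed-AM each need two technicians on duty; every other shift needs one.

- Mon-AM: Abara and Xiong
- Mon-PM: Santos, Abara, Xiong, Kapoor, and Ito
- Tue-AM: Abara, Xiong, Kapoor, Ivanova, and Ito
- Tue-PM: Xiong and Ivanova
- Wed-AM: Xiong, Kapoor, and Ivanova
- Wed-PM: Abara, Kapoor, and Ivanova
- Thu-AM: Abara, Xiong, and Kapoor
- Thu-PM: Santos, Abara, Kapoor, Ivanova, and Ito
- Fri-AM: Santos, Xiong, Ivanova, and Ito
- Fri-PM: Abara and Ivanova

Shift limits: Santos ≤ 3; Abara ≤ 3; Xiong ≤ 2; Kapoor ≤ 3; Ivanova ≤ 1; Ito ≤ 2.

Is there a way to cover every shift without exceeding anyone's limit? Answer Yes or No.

No

Total capacity is 14 and 14 slots are needed, so capacity alone doesn't rule it out.
Shifts {Mon-AM, Tue-PM, Wed-AM} need 6 worker-slots in total, but the technicians available for any of those shifts (Abara, Xiong, Kapoor, and Ivanova) can supply at most 5 among them. So no valid schedule exists.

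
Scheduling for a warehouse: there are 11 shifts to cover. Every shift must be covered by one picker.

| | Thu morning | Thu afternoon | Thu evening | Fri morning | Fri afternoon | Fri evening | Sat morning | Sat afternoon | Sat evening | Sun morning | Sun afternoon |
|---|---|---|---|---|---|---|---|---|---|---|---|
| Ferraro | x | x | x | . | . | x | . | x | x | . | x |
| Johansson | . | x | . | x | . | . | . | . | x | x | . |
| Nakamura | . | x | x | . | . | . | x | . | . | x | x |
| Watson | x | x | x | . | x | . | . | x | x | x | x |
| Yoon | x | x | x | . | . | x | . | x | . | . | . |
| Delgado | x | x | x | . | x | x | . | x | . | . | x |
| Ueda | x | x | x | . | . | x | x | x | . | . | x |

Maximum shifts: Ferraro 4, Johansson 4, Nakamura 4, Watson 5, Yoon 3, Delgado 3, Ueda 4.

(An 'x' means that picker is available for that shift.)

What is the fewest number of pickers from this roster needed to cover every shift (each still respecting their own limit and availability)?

3

11 slots to fill and no one can take more than 5, so at least ⌈11/5⌉ = 3 pickers are needed.
Johansson, Watson, and Ueda alone can cover everything: Thu morning→Watson, Thu afternoon→Johansson, Thu evening→Watson, Fri morning→Johansson, Fri afternoon→Watson, Fri evening→Ueda, Sat morning→Ueda, Sat afternoon→Watson, Sat evening→Johansson, Sun morning→Johansson, Sun afternoon→Watson.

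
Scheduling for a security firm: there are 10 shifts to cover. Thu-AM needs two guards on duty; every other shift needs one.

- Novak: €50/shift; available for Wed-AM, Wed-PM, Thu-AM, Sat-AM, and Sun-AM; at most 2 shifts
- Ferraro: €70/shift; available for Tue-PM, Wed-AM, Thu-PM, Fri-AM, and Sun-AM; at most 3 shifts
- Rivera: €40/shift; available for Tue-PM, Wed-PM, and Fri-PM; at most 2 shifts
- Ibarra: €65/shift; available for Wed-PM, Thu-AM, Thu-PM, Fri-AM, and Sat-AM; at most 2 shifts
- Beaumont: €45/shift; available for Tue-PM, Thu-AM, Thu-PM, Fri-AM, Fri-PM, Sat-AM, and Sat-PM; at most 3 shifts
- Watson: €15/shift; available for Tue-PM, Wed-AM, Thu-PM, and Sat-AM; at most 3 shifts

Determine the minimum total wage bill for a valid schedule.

Sat-PM can only be covered by Beaumont, so that assignment is forced.
Picking the cheapest available guard for each shift independently would cost €375, but that ignores the shift limits.
An optimal schedule: Tue-PM→Watson, Wed-AM→Watson, Wed-PM→Rivera, Thu-AM→Beaumont+Novak, Thu-PM→Watson, Fri-AM→Beaumont, Fri-PM→Rivera, Sat-AM→Ibarra, Sat-PM→Beaumont, Sun-AM→Novak.
Total: 15 + 15 + 40 + 45 + 50 + 15 + 45 + 40 + 65 + 45 + 50 = €425.

€425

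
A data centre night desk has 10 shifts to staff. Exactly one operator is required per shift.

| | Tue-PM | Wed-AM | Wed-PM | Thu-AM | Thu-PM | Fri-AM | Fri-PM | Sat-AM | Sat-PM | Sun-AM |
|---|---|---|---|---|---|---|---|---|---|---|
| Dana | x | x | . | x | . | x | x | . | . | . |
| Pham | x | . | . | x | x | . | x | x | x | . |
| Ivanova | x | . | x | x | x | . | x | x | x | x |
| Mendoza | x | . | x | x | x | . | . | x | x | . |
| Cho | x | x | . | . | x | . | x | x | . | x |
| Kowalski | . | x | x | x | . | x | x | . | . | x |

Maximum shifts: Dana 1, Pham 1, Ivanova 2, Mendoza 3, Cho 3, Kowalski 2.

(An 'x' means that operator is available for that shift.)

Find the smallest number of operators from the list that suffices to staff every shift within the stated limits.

4

10 slots to fill and no one can take more than 3, so at least ⌈10/3⌉ = 4 operators are needed.
Ivanova, Mendoza, Cho, and Kowalski alone can cover everything: Tue-PM→Ivanova, Wed-AM→Cho, Wed-PM→Mendoza, Thu-AM→Mendoza, Thu-PM→Mendoza, Fri-AM→Kowalski, Fri-PM→Cho, Sat-AM→Cho, Sat-PM→Ivanova, Sun-AM→Kowalski.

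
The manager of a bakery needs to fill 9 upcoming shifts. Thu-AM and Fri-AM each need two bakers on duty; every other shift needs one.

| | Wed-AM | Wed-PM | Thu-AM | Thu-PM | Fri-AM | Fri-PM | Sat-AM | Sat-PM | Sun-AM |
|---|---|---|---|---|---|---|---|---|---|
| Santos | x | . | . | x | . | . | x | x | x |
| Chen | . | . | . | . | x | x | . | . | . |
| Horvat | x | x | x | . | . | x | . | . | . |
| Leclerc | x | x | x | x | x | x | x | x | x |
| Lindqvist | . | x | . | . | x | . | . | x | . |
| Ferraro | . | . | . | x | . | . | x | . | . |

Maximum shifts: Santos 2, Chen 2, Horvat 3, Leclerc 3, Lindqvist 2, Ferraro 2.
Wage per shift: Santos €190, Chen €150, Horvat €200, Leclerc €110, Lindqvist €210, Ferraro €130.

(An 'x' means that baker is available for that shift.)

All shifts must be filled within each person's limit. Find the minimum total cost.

€1670

Thu-AM can only be covered by Horvat and Leclerc, so that assignment is forced.
Picking the cheapest available baker for each shift independently would cost €1340, but that ignores the shift limits.
An optimal schedule: Wed-AM→Santos, Wed-PM→Horvat, Thu-AM→Leclerc+Horvat, Thu-PM→Ferraro, Fri-AM→Leclerc+Chen, Fri-PM→Chen, Sat-AM→Ferraro, Sat-PM→Santos, Sun-AM→Leclerc.
Total: 190 + 200 + 110 + 200 + 130 + 110 + 150 + 150 + 130 + 190 + 110 = €1670.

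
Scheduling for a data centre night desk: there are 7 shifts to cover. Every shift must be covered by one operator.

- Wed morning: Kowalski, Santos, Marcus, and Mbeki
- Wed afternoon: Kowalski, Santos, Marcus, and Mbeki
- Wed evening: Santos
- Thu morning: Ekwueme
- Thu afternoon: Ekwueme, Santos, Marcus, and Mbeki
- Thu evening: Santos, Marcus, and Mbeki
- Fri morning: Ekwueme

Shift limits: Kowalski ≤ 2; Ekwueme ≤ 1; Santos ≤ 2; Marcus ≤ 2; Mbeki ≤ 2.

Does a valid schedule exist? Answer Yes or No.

No

Total capacity is 9 and 7 slots are needed, so capacity alone doesn't rule it out.
Shifts {Thu morning, Fri morning} need 2 worker-slots in total, but the operators available for any of those shifts (Ekwueme) can supply at most 1 among them. So no valid schedule exists.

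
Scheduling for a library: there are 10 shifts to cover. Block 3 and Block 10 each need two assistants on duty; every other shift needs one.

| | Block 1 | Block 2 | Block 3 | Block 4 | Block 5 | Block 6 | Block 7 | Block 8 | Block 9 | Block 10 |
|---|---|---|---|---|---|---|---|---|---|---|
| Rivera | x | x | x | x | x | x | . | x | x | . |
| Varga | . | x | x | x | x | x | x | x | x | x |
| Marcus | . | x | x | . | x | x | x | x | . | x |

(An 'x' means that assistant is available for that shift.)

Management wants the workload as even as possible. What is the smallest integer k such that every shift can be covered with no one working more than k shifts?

4

With 3 assistants and 12 worker-slots to fill, someone must work at least ⌈12/3⌉ = 4 shifts, so k ≥ 4.
k = 4 works: Block 1→Rivera, Block 2→Rivera, Block 3→Varga+Marcus, Block 4→Rivera, Block 5→Varga, Block 6→Marcus, Block 7→Varga, Block 8→Marcus, Block 9→Rivera, Block 10→Varga+Marcus.
Loads: Rivera 4, Varga 4, Marcus 4 — all ≤ 4.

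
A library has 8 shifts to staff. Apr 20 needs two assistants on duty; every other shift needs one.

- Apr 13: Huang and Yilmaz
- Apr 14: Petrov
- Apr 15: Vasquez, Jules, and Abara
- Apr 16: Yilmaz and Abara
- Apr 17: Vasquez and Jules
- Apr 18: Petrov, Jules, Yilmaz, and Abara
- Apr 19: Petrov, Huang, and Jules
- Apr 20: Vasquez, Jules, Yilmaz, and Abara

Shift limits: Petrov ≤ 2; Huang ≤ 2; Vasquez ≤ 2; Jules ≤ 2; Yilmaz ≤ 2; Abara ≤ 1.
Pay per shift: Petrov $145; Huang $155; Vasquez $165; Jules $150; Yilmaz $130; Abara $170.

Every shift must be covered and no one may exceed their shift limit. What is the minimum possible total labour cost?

$1325

Apr 14 can only be covered by Petrov, so that assignment is forced.
Picking the cheapest available assistant for each shift independently would cost $1260, but that ignores the shift limits.
An optimal schedule: Apr 13→Huang, Apr 14→Petrov, Apr 15→Jules, Apr 16→Yilmaz, Apr 17→Jules, Apr 18→Petrov, Apr 19→Huang, Apr 20→Yilmaz+Vasquez.
Total: 155 + 145 + 150 + 130 + 150 + 145 + 155 + 130 + 165 = $1325.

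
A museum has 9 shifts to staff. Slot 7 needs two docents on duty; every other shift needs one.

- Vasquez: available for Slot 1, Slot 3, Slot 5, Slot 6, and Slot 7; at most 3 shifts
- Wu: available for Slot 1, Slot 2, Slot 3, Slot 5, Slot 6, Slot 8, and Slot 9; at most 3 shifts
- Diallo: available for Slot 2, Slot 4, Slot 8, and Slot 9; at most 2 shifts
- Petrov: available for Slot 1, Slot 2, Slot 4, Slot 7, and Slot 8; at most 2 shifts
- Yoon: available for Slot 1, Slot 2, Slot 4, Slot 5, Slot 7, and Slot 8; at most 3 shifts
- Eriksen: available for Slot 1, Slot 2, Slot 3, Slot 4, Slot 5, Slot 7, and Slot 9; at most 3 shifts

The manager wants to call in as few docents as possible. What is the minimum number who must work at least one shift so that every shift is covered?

4

10 slots to fill and no one can take more than 3, so at least ⌈10/3⌉ = 4 docents are needed.
Vasquez, Wu, Diallo, and Petrov alone can cover everything: Slot 1→Wu, Slot 2→Diallo, Slot 3→Vasquez, Slot 4→Diallo, Slot 5→Vasquez, Slot 6→Wu, Slot 7→Vasquez+Petrov, Slot 8→Petrov, Slot 9→Wu.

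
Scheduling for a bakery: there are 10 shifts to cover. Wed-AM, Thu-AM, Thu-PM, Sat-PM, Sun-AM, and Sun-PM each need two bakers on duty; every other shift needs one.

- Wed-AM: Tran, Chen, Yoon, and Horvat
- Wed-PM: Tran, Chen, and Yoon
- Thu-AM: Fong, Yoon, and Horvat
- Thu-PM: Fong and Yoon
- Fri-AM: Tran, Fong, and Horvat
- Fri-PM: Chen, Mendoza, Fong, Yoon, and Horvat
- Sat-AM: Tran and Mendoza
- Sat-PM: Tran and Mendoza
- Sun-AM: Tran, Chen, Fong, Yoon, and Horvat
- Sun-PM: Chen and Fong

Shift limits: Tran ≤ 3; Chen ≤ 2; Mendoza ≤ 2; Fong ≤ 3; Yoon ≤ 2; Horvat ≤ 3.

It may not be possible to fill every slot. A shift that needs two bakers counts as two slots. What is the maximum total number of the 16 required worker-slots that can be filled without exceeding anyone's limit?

Total capacity across all bakers is 3+2+2+3+2+3 = 15, and 16 slots are needed, so at most 15 can be filled.
An assignment achieving 15: Wed-AM→Chen+Horvat, Wed-PM→Tran, Thu-AM→Fong+Yoon, Thu-PM→Fong+Yoon, Fri-AM→Horvat, Fri-PM→Mendoza, Sat-AM→Tran, Sat-PM→Tran+Mendoza, Sun-AM→Horvat, Sun-PM→Chen+Fong.
Loads: Tran 3/3, Chen 2/2, Mendoza 2/2, Fong 3/3, Yoon 2/2, Horvat 3/3.

15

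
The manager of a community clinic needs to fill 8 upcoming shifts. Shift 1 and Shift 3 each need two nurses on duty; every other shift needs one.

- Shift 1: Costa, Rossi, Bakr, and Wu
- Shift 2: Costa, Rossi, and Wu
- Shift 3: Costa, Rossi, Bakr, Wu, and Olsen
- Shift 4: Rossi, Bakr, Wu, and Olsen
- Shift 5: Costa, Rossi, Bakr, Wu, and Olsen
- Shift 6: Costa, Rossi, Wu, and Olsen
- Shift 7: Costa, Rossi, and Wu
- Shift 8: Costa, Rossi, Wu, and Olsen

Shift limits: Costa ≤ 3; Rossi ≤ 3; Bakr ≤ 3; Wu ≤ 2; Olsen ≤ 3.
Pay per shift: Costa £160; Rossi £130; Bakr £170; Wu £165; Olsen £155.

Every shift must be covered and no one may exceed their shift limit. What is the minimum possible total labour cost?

£1500

Picking the cheapest available nurse for each shift independently would cost £1355, but that ignores the shift limits.
An optimal schedule: Shift 1→Costa+Wu, Shift 2→Rossi, Shift 3→Olsen+Costa, Shift 4→Rossi, Shift 5→Costa, Shift 6→Olsen, Shift 7→Rossi, Shift 8→Olsen.
Total: 160 + 165 + 130 + 155 + 160 + 130 + 160 + 155 + 130 + 155 = £1500.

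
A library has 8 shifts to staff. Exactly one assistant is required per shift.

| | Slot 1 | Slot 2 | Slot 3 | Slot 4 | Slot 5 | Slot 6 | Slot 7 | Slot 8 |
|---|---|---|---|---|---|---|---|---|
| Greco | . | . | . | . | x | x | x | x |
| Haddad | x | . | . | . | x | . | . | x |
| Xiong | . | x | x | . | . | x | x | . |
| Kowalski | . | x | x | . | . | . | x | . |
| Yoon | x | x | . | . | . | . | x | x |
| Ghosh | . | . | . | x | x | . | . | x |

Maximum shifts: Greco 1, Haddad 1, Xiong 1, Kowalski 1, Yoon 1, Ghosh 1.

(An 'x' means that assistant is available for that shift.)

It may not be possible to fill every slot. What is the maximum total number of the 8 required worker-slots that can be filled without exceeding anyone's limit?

6

Total capacity across all assistants is 1+1+1+1+1+1 = 6, and 8 slots are needed, so at most 6 can be filled.
An assignment achieving 6: Slot 1→Haddad, Slot 2→Kowalski, Slot 3→Xiong, Slot 4→Ghosh, Slot 6→Greco, Slot 7→Yoon.
Loads: Greco 1/1, Haddad 1/1, Xiong 1/1, Kowalski 1/1, Yoon 1/1, Ghosh 1/1.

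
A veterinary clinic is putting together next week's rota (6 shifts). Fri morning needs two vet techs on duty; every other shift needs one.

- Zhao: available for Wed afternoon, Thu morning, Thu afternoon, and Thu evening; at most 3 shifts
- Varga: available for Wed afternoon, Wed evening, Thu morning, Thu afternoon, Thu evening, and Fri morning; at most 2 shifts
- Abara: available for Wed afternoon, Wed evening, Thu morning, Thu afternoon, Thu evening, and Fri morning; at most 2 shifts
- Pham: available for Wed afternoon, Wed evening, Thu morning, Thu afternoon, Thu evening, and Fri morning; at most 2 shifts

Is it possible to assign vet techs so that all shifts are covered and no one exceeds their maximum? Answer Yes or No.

Yes

One valid schedule: Wed afternoon→Zhao, Wed evening→Varga, Thu morning→Zhao, Thu afternoon→Zhao, Thu evening→Abara, Fri morning→Varga+Abara.
Loads: Zhao 3/3, Varga 2/2, Abara 2/2, Pham 0/2 — all within limits.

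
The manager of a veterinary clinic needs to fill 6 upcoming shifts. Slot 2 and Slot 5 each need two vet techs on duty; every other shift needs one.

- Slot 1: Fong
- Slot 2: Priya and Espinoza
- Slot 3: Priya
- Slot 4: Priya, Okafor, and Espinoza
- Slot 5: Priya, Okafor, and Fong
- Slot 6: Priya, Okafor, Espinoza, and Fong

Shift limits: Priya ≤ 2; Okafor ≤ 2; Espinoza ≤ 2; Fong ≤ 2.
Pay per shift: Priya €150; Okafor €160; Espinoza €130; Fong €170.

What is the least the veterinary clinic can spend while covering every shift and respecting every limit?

Slot 1 can only be covered by Fong, so that assignment is forced.
Slot 2 can only be covered by Priya and Espinoza, so that assignment is forced.
Slot 3 can only be covered by Priya, so that assignment is forced.
Picking the cheapest available vet tech for each shift independently would cost €1170, but that ignores the shift limits.
An optimal schedule: Slot 1→Fong, Slot 2→Priya+Espinoza, Slot 3→Priya, Slot 4→Okafor, Slot 5→Okafor+Fong, Slot 6→Espinoza.
Total: 170 + 150 + 130 + 150 + 160 + 160 + 170 + 130 = €1220.

€1220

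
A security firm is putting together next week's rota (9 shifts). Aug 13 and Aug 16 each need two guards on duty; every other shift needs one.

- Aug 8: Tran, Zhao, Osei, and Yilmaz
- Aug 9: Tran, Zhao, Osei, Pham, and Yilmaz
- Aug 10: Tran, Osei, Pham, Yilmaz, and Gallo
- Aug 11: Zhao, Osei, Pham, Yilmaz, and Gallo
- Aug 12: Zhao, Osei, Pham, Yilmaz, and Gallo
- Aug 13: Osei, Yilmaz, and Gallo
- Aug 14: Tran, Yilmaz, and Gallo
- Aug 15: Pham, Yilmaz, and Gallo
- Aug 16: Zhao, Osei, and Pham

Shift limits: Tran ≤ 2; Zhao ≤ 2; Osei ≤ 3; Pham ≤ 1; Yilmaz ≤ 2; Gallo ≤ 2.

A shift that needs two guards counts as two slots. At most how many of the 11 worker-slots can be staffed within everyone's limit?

Total capacity across all guards is 2+2+3+1+2+2 = 12, and 11 slots are needed, so at most 11 can be filled.
An assignment achieving 11: Aug 8→Tran, Aug 9→Zhao, Aug 10→Osei, Aug 11→Yilmaz, Aug 12→Gallo, Aug 13→Osei+Yilmaz, Aug 14→Tran, Aug 15→Pham, Aug 16→Zhao+Osei.
Loads: Tran 2/2, Zhao 2/2, Osei 3/3, Pham 1/1, Yilmaz 2/2, Gallo 1/2.

11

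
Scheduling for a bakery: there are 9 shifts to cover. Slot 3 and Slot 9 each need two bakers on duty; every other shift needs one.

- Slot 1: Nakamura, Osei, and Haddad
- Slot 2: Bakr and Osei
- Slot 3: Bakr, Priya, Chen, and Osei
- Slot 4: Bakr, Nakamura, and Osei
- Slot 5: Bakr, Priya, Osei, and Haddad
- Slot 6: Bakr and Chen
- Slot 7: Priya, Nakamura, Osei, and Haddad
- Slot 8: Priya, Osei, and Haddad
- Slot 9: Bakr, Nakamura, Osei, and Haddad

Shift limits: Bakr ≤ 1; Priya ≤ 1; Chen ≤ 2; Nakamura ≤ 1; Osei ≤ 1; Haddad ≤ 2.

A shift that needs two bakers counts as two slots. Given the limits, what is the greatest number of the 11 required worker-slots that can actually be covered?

8

Total capacity across all bakers is 1+1+2+1+1+2 = 8, and 11 slots are needed, so at most 8 can be filled.
An assignment achieving 8: Slot 1→Nakamura, Slot 2→Bakr, Slot 3→Chen, Slot 4→Osei, Slot 5→Haddad, Slot 6→Chen, Slot 7→Haddad, Slot 8→Priya.
Loads: Bakr 1/1, Priya 1/1, Chen 2/2, Nakamura 1/1, Osei 1/1, Haddad 2/2.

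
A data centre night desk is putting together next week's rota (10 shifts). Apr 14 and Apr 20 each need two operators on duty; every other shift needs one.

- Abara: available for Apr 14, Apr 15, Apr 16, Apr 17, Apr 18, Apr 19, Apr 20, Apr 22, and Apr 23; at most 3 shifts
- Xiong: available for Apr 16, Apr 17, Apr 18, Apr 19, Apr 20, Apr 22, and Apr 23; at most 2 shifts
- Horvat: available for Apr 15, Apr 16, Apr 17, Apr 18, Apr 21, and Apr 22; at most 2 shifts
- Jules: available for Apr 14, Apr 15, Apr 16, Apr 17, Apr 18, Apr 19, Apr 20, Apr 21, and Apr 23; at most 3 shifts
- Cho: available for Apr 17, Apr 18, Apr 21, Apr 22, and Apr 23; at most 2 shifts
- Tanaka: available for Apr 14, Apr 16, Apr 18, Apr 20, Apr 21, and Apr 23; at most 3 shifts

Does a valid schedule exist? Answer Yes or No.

One valid schedule: Apr 14→Abara+Jules, Apr 15→Abara, Apr 16→Xiong, Apr 17→Horvat, Apr 18→Cho, Apr 19→Abara, Apr 20→Jules+Tanaka, Apr 21→Horvat, Apr 22→Xiong, Apr 23→Jules.
Loads: Abara 3/3, Xiong 2/2, Horvat 2/2, Jules 3/3, Cho 1/2, Tanaka 1/3 — all within limits.

Yes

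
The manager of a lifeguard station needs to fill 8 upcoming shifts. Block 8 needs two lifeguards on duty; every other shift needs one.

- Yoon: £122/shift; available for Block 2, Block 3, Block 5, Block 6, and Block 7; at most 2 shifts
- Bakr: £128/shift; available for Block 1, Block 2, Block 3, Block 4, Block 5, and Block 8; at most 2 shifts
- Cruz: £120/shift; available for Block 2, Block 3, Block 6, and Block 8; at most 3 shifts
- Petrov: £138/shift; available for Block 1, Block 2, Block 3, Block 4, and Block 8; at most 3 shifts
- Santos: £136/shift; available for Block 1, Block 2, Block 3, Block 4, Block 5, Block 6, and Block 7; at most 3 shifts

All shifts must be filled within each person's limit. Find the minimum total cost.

Picking the cheapest available lifeguard for each shift independently would cost £1108, but that ignores the shift limits.
An optimal schedule: Block 1→Bakr, Block 2→Cruz, Block 3→Santos, Block 4→Santos, Block 5→Yoon, Block 6→Cruz, Block 7→Yoon, Block 8→Cruz+Bakr.
Total: 128 + 120 + 136 + 136 + 122 + 120 + 122 + 120 + 128 = £1132.

£1132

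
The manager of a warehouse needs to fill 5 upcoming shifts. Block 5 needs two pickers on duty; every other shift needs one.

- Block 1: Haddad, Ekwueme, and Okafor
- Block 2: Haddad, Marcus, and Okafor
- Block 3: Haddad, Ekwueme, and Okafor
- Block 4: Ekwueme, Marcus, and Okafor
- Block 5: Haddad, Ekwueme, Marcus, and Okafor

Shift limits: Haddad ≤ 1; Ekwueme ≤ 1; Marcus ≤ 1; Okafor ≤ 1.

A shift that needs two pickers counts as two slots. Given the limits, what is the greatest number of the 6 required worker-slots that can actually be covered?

4

Total capacity across all pickers is 1+1+1+1 = 4, and 6 slots are needed, so at most 4 can be filled.
An assignment achieving 4: Block 1→Haddad, Block 2→Marcus, Block 3→Ekwueme, Block 4→Okafor.
Loads: Haddad 1/1, Ekwueme 1/1, Marcus 1/1, Okafor 1/1.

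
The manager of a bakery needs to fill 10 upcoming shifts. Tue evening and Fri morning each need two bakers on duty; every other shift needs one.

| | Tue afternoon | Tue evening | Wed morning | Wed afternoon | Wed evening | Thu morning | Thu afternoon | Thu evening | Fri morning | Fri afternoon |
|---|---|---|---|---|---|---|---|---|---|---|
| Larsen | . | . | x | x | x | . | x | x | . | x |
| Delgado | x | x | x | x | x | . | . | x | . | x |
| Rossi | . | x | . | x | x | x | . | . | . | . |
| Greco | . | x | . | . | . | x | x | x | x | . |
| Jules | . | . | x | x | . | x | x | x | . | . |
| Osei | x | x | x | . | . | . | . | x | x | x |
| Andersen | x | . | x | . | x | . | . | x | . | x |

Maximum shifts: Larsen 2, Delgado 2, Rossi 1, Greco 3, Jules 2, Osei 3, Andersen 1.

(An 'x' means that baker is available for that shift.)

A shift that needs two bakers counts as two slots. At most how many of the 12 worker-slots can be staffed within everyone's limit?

12

Total capacity across all bakers is 2+2+1+3+2+3+1 = 14, and 12 slots are needed, so at most 12 can be filled.
An assignment achieving 12: Tue afternoon→Delgado, Tue evening→Delgado+Greco, Wed morning→Jules, Wed afternoon→Larsen, Wed evening→Andersen, Thu morning→Rossi, Thu afternoon→Larsen, Thu evening→Greco, Fri morning→Greco+Osei, Fri afternoon→Osei.
Loads: Larsen 2/2, Delgado 2/2, Rossi 1/1, Greco 3/3, Jules 1/2, Osei 2/3, Andersen 1/1.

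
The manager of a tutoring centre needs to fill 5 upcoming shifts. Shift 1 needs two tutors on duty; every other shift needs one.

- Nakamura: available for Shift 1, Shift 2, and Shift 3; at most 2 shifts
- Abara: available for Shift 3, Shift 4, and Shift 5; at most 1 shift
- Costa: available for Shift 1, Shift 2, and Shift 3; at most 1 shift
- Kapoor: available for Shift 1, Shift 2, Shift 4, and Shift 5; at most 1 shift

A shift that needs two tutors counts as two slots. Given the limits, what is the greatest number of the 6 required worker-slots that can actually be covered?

Total capacity across all tutors is 2+1+1+1 = 5, and 6 slots are needed, so at most 5 can be filled.
An assignment achieving 5: Shift 1→Nakamura+Costa, Shift 2→Nakamura, Shift 4→Abara, Shift 5→Kapoor.
Loads: Nakamura 2/2, Abara 1/1, Costa 1/1, Kapoor 1/1.

5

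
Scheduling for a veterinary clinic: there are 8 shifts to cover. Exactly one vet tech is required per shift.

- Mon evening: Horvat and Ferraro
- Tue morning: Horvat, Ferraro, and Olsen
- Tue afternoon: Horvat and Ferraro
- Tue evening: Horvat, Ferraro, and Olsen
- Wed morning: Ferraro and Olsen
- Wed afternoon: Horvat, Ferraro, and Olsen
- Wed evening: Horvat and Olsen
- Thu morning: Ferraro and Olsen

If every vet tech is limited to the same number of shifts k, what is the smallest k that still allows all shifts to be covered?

With 3 vet techs and 8 worker-slots to fill, someone must work at least ⌈8/3⌉ = 3 shifts, so k ≥ 3.
k = 3 works: Mon evening→Horvat, Tue morning→Ferraro, Tue afternoon→Horvat, Tue evening→Olsen, Wed morning→Ferraro, Wed afternoon→Olsen, Wed evening→Horvat, Thu morning→Ferraro.
Loads: Horvat 3, Ferraro 3, Olsen 2 — all ≤ 3.

3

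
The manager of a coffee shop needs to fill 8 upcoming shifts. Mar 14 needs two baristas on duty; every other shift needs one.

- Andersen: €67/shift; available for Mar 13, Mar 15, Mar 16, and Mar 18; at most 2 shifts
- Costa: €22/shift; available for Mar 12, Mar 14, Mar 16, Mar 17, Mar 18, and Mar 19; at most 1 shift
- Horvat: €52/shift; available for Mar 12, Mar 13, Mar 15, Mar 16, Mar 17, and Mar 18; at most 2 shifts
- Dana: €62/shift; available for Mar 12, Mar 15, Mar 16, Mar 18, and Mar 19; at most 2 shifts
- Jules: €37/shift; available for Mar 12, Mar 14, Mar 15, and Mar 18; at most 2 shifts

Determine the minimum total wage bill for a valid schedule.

€458

Mar 14 can only be covered by Costa and Jules, so that assignment is forced.
Picking the cheapest available barista for each shift independently would cost €258, but that ignores the shift limits.
An optimal schedule: Mar 12→Horvat, Mar 13→Andersen, Mar 14→Costa+Jules, Mar 15→Andersen, Mar 16→Dana, Mar 17→Horvat, Mar 18→Jules, Mar 19→Dana.
Total: 52 + 67 + 22 + 37 + 67 + 62 + 52 + 37 + 62 = €458.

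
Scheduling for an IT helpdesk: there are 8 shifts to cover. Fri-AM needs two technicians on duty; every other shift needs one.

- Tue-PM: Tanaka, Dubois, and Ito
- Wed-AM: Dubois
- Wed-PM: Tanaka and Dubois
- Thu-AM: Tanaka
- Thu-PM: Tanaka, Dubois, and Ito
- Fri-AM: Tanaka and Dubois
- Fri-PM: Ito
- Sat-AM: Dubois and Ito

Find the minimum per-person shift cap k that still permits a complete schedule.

With 3 technicians and 9 worker-slots to fill, someone must work at least ⌈9/3⌉ = 3 shifts, so k ≥ 3.
k = 3 works: Tue-PM→Ito, Wed-AM→Dubois, Wed-PM→Tanaka, Thu-AM→Tanaka, Thu-PM→Ito, Fri-AM→Tanaka+Dubois, Fri-PM→Ito, Sat-AM→Dubois.
Loads: Tanaka 3, Dubois 3, Ito 3 — all ≤ 3.

3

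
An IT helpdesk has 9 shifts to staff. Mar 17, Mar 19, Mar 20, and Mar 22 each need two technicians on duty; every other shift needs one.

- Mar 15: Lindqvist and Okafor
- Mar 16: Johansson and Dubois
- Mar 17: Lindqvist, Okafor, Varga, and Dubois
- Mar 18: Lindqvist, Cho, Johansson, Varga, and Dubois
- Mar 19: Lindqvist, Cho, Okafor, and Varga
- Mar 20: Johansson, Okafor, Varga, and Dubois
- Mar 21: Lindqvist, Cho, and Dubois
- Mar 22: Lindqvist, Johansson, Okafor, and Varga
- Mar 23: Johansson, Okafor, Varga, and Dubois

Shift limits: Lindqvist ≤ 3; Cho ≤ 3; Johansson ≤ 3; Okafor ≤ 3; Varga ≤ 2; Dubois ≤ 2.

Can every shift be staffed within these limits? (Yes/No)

One valid schedule: Mar 15→Lindqvist, Mar 16→Johansson, Mar 17→Okafor+Varga, Mar 18→Lindqvist, Mar 19→Cho+Okafor, Mar 20→Johansson+Dubois, Mar 21→Lindqvist, Mar 22→Okafor+Varga, Mar 23→Johansson.
Loads: Lindqvist 3/3, Cho 1/3, Johansson 3/3, Okafor 3/3, Varga 2/2, Dubois 1/2 — all within limits.

Yes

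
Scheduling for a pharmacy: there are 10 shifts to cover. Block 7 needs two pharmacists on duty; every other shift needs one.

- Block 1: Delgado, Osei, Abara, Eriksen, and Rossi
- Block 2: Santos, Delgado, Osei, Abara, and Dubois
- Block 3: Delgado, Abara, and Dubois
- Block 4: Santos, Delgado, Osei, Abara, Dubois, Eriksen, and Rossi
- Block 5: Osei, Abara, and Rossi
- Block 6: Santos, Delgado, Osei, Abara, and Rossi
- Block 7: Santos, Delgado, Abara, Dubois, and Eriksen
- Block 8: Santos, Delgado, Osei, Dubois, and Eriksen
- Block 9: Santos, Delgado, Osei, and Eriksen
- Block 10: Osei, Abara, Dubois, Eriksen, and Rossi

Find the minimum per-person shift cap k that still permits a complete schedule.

With 7 pharmacists and 11 worker-slots to fill, someone must work at least ⌈11/7⌉ = 2 shifts, so k ≥ 2.
k = 2 works: Block 1→Delgado, Block 2→Santos, Block 3→Delgado, Block 4→Abara, Block 5→Osei, Block 6→Osei, Block 7→Dubois+Eriksen, Block 8→Dubois, Block 9→Santos, Block 10→Abara.
Loads: Santos 2, Delgado 2, Osei 2, Abara 2, Dubois 2, Eriksen 1, Rossi 0 — all ≤ 2.

2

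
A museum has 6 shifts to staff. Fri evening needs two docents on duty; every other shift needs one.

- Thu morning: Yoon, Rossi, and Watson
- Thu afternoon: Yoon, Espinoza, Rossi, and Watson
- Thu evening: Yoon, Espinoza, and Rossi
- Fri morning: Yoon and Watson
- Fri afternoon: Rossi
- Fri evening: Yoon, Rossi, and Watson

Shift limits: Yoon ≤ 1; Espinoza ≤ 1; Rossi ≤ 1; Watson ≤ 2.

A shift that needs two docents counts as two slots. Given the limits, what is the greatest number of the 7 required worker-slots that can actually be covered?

5

Total capacity across all docents is 1+1+1+2 = 5, and 7 slots are needed, so at most 5 can be filled.
An assignment achieving 5: Thu morning→Watson, Thu evening→Espinoza, Fri morning→Yoon, Fri afternoon→Rossi, Fri evening→Watson.
Loads: Yoon 1/1, Espinoza 1/1, Rossi 1/1, Watson 2/2.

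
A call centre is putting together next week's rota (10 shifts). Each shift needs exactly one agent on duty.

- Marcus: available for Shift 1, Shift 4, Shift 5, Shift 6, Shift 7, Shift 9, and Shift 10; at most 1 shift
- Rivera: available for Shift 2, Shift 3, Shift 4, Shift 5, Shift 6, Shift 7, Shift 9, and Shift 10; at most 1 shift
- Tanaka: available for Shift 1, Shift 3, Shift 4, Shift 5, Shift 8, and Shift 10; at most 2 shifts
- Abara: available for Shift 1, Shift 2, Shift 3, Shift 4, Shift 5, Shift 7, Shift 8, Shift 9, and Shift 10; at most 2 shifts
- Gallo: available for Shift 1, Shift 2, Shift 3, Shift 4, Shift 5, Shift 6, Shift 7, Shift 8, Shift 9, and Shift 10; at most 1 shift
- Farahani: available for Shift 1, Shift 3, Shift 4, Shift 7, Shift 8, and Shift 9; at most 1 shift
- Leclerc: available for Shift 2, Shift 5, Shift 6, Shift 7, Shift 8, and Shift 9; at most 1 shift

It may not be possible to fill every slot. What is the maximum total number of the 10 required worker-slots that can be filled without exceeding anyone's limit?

9

Total capacity across all agents is 1+1+2+2+1+1+1 = 9, and 10 slots are needed, so at most 9 can be filled.
An assignment achieving 9: Shift 1→Tanaka, Shift 2→Rivera, Shift 3→Tanaka, Shift 4→Gallo, Shift 5→Leclerc, Shift 6→Marcus, Shift 7→Farahani, Shift 8→Abara, Shift 10→Abara.
Loads: Marcus 1/1, Rivera 1/1, Tanaka 2/2, Abara 2/2, Gallo 1/1, Farahani 1/1, Leclerc 1/1.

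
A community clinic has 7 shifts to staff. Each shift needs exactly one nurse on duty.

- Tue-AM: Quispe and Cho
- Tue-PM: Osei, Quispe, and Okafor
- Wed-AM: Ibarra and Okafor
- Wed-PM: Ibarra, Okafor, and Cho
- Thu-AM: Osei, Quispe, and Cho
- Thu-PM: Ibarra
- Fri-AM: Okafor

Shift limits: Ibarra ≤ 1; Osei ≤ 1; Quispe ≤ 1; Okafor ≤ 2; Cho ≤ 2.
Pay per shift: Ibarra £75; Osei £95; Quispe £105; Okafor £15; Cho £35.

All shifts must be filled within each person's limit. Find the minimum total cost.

Thu-PM can only be covered by Ibarra, so that assignment is forced.
Fri-AM can only be covered by Okafor, so that assignment is forced.
Picking the cheapest available nurse for each shift independently would cost £205, but that ignores the shift limits.
An optimal schedule: Tue-AM→Quispe, Tue-PM→Osei, Wed-AM→Okafor, Wed-PM→Cho, Thu-AM→Cho, Thu-PM→Ibarra, Fri-AM→Okafor.
Total: 105 + 95 + 15 + 35 + 35 + 75 + 15 = £375.

£375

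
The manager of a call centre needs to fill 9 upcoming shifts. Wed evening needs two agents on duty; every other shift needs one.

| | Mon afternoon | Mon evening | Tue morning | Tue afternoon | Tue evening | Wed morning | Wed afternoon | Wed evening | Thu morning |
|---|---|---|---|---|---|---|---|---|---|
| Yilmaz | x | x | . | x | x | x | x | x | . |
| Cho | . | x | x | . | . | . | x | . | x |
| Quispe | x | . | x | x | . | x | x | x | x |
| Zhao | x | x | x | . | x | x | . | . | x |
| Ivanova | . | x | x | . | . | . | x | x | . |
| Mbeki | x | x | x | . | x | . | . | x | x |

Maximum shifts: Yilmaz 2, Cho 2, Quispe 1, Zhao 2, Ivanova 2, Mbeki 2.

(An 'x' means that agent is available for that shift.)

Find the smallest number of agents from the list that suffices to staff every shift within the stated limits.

5

10 slots to fill and no one can take more than 2, so at least ⌈10/2⌉ = 5 agents are needed.
Yilmaz, Cho, Zhao, Ivanova, and Mbeki alone can cover everything: Mon afternoon→Zhao, Mon evening→Mbeki, Tue morning→Ivanova, Tue afternoon→Yilmaz, Tue evening→Zhao, Wed morning→Yilmaz, Wed afternoon→Cho, Wed evening→Ivanova+Mbeki, Thu morning→Cho.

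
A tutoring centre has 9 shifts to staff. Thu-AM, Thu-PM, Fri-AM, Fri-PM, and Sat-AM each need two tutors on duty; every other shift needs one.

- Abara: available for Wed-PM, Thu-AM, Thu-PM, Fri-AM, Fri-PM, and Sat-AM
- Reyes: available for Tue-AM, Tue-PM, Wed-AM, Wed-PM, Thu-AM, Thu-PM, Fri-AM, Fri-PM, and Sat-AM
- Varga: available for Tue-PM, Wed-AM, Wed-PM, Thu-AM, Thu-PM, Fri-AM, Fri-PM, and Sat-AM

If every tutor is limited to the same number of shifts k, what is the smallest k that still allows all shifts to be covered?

With 3 tutors and 14 worker-slots to fill, someone must work at least ⌈14/3⌉ = 5 shifts, so k ≥ 5.
k = 5 works: Tue-AM→Reyes, Tue-PM→Reyes, Wed-AM→Reyes, Wed-PM→Abara, Thu-AM→Abara+Reyes, Thu-PM→Abara+Varga, Fri-AM→Abara+Varga, Fri-PM→Abara+Varga, Sat-AM→Reyes+Varga.
Loads: Abara 5, Reyes 5, Varga 4 — all ≤ 5.

5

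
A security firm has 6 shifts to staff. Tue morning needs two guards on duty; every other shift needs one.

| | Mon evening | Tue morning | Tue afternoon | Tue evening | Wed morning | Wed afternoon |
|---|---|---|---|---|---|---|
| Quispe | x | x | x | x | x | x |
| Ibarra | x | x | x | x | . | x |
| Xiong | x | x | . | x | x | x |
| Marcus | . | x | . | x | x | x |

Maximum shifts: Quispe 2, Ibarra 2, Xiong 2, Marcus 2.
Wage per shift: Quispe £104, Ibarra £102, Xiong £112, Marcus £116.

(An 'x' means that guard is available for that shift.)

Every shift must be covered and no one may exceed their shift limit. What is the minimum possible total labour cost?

Picking the cheapest available guard for each shift independently would cost £718, but that ignores the shift limits.
An optimal schedule: Mon evening→Quispe, Tue morning→Xiong+Marcus, Tue afternoon→Quispe, Tue evening→Ibarra, Wed morning→Xiong, Wed afternoon→Ibarra.
Total: 104 + 112 + 116 + 104 + 102 + 112 + 102 = £752.

£752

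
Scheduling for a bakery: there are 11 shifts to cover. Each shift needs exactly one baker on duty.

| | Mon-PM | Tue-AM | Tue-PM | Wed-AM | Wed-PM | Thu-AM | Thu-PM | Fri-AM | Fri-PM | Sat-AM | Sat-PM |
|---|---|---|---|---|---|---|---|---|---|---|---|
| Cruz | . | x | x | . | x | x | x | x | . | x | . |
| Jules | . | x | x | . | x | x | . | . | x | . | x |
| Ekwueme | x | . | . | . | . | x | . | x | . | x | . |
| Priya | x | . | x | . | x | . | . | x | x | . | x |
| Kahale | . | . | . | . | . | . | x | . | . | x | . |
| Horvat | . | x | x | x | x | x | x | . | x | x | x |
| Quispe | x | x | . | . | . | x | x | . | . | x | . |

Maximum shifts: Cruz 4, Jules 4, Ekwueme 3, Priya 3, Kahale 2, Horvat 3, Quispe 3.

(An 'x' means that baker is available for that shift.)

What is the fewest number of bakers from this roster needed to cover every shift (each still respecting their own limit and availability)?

11 slots to fill and no one can take more than 4, so at least ⌈11/4⌉ = 3 bakers are needed.
No set of 3 bakers can cover every shift (each such set leaves at least one shift with no one available or exceeds a cap).
Cruz, Jules, Ekwueme, and Horvat alone can cover everything: Mon-PM→Ekwueme, Tue-AM→Cruz, Tue-PM→Cruz, Wed-AM→Horvat, Wed-PM→Jules, Thu-AM→Jules, Thu-PM→Cruz, Fri-AM→Cruz, Fri-PM→Jules, Sat-AM→Ekwueme, Sat-PM→Jules.

4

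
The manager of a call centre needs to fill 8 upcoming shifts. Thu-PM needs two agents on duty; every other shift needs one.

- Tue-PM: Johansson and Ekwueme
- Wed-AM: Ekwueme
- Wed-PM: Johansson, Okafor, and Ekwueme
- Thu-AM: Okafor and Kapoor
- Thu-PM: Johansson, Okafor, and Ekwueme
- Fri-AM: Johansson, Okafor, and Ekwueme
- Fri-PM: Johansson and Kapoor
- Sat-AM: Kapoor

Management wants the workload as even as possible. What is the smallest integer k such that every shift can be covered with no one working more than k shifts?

With 4 agents and 9 worker-slots to fill, someone must work at least ⌈9/4⌉ = 3 shifts, so k ≥ 3.
k = 3 works: Tue-PM→Johansson, Wed-AM→Ekwueme, Wed-PM→Johansson, Thu-AM→Okafor, Thu-PM→Okafor+Ekwueme, Fri-AM→Okafor, Fri-PM→Johansson, Sat-AM→Kapoor.
Loads: Johansson 3, Okafor 3, Ekwueme 2, Kapoor 1 — all ≤ 3.

3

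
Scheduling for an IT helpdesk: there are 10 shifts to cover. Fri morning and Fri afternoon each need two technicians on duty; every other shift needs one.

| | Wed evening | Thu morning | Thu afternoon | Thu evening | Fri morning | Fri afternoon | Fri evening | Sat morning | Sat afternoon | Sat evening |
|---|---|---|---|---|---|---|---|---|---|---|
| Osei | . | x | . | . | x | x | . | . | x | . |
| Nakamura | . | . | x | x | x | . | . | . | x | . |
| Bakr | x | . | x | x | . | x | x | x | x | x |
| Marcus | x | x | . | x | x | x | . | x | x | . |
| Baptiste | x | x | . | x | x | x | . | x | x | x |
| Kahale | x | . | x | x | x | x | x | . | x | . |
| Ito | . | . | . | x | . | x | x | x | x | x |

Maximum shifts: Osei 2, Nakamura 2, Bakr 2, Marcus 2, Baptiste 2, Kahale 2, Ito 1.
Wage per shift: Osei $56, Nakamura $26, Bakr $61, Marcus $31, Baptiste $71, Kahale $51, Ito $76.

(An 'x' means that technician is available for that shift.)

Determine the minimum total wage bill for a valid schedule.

$592

Picking the cheapest available technician for each shift independently would cost $422, but that ignores the shift limits.
An optimal schedule: Wed evening→Marcus, Thu morning→Osei, Thu afternoon→Nakamura, Thu evening→Nakamura, Fri morning→Baptiste+Kahale, Fri afternoon→Baptiste+Kahale, Fri evening→Bakr, Sat morning→Marcus, Sat afternoon→Osei, Sat evening→Bakr.
Total: 31 + 56 + 26 + 26 + 71 + 51 + 71 + 51 + 61 + 31 + 56 + 61 = $592.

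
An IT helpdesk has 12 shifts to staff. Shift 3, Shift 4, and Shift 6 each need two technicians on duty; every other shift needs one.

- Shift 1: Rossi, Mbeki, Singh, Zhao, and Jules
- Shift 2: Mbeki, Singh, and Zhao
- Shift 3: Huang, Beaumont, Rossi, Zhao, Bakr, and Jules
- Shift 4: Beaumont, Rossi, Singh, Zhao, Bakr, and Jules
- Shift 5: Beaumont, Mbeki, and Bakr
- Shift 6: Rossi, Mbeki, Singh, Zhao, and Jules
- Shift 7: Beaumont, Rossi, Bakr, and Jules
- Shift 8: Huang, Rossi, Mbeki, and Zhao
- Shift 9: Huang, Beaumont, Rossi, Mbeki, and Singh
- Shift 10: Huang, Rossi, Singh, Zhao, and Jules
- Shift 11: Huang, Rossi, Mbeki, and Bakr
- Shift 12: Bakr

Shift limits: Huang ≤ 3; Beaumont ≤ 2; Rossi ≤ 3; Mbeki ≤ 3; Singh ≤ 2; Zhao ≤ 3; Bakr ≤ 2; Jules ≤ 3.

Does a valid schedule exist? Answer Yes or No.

Yes

Shift 12 can only be covered by Bakr, so that assignment is forced.
One valid schedule: Shift 1→Rossi, Shift 2→Mbeki, Shift 3→Zhao+Bakr, Shift 4→Singh+Zhao, Shift 5→Beaumont, Shift 6→Rossi+Mbeki, Shift 7→Beaumont, Shift 8→Huang, Shift 9→Huang, Shift 10→Rossi, Shift 11→Huang, Shift 12→Bakr.
Loads: Huang 3/3, Beaumont 2/2, Rossi 3/3, Mbeki 2/3, Singh 1/2, Zhao 2/3, Bakr 2/2, Jules 0/3 — all within limits.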